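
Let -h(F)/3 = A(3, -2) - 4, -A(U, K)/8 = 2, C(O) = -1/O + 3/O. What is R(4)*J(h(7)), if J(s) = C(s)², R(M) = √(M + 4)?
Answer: √2/450 ≈ 0.0031427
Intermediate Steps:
C(O) = 2/O
A(U, K) = -16 (A(U, K) = -8*2 = -16)
R(M) = √(4 + M)
h(F) = 60 (h(F) = -3*(-16 - 4) = -3*(-20) = 60)
J(s) = 4/s² (J(s) = (2/s)² = 4/s²)
R(4)*J(h(7)) = √(4 + 4)*(4/60²) = √8*(4*(1/3600)) = (2*√2)*(1/900) = √2/450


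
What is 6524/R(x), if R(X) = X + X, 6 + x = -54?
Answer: -1631/30 ≈ -54.367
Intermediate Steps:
x = -60 (x = -6 - 54 = -60)
R(X) = 2*X
6524/R(x) = 6524/((2*(-60))) = 6524/(-120) = 6524*(-1/120) = -1631/30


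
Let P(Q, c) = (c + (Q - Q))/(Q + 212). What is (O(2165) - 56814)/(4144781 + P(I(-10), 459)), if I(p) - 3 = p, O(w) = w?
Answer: -11203045/849680564 ≈ -0.013185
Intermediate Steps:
I(p) = 3 + p
P(Q, c) = c/(212 + Q) (P(Q, c) = (c + 0)/(212 + Q) = c/(212 + Q))
(O(2165) - 56814)/(4144781 + P(I(-10), 459)) = (2165 - 56814)/(4144781 + 459/(212 + (3 - 10))) = -54649/(4144781 + 459/(212 - 7)) = -54649/(4144781 + 459/205) = -54649/849680564/205 = -54649*205/849680564 = -11203045/849680564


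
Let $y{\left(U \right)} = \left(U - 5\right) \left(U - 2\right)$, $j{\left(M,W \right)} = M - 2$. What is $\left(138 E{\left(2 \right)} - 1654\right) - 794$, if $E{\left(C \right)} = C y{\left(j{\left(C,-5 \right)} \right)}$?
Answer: $312$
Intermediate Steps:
$j{\left(M,W \right)} = -2 + M$ ($j{\left(M,W \right)} = M - 2 = -2 + M$)
$y{\left(U \right)} = \left(-5 + U\right) \left(-2 + U\right)$
$E{\left(C \right)} = C \left(24 + \left(-2 + C\right)^{2} - 7 C\right)$ ($E{\left(C \right)} = C \left(10 + \left(-2 + C\right)^{2} - 7 \left(-2 + C\right)\right) = C \left(10 + \left(-2 + C\right)^{2} - \left(-14 + 7 C\right)\right) = C \left(24 + \left(-2 + C\right)^{2} - 7 C\right)$)
$\left(138 E{\left(2 \right)} - 1654\right) - 794 = \left(138 \cdot 2 \left(28 + 2^{2} - 22\right) - 1654\right) - 794 = \left(138 \cdot 2 \left(28 + 4 - 22\right) - 1654\right) - 794 = \left(138 \cdot 2 \cdot 10 - 1654\right) - 794 = \left(138 \cdot 20 - 1654\right) - 794 = \left(2760 - 1654\right) - 794 = 1106 - 794 = 312$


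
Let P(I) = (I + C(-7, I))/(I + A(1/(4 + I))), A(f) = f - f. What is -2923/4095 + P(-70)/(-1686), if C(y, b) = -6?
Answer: -822104/1150695 ≈ -0.71444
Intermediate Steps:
A(f) = 0
P(I) = (-6 + I)/I (P(I) = (I - 6)/(I + 0) = (-6 + I)/I)
-2923/4095 + P(-70)/(-1686) = -2923/4095 + ((-6 - 70)/(-70))/(-1686) = -2923*1/4095 - 1/70*(-76)*(-1/1686) = -2923/4095 + (38/35)*(-1/1686) = -2923/4095 - 19/29505 = -822104/1150695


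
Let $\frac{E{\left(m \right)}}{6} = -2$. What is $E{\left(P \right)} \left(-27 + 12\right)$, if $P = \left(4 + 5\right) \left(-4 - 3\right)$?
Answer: $180$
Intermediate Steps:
$P = -63$ ($P = 9 \left(-7\right) = -63$)
$E{\left(m \right)} = -12$ ($E{\left(m \right)} = 6 \left(-2\right) = -12$)
$E{\left(P \right)} \left(-27 + 12\right) = - 12 \left(-27 + 12\right) = \left(-12\right) \left(-15\right) = 180$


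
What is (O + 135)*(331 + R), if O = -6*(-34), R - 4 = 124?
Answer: 155601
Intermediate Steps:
R = 128 (R = 4 + 124 = 128)
O = 204
(O + 135)*(331 + R) = (204 + 135)*(331 + 128) = 339*459 = 155601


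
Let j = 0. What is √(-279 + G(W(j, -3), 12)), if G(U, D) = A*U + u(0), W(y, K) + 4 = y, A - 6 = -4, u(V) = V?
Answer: I*√287 ≈ 16.941*I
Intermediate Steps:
A = 2 (A = 6 - 4 = 2)
W(y, K) = -4 + y
G(U, D) = 2*U (G(U, D) = 2*U + 0 = 2*U)
√(-279 + G(W(j, -3), 12)) = √(-279 + 2*(-4 + 0)) = √(-279 + 2*(-4)) = √(-279 - 8) = √(-287) = I*√287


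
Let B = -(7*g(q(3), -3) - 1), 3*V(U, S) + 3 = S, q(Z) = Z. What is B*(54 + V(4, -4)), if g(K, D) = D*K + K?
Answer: 6665/3 ≈ 2221.7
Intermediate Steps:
g(K, D) = K + D*K
V(U, S) = -1 + S/3
B = 43 (B = -(7*(3*(1 - 3)) - 1) = -(7*(3*(-2)) - 1) = -(7*(-6) - 1) = -(-42 - 1) = -1*(-43) = 43)
B*(54 + V(4, -4)) = 43*(54 + (-1 + (⅓)*(-4))) = 43*(54 + (-1 - 4/3)) = 43*(54 - 7/3) = 43*(155/3) = 6665/3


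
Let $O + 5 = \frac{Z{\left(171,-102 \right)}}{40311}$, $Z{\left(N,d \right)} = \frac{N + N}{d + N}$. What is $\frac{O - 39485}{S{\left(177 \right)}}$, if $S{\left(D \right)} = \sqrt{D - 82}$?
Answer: $- \frac{12204423952 \sqrt{95}}{29359845} \approx -4051.6$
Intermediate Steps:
$Z{\left(N,d \right)} = \frac{2 N}{N + d}$
$O = - \frac{1545217}{309051}$ ($O = -5 + \frac{2 \cdot 171 \frac{1}{171 - 102}}{40311} = -5 + 2 \cdot 171 \cdot \frac{1}{69} \cdot \frac{1}{40311} = -5 + \frac{114}{23} \cdot \frac{1}{40311} = -5 + \frac{38}{309051} = - \frac{1545217}{309051} \approx -4.9999$)
$S{\left(D \right)} = \sqrt{-82 + D}$
$\frac{O - 39485}{S{\left(177 \right)}} = \frac{- \frac{1545217}{309051} - 39485}{\sqrt{-82 + 177}} = - \frac{12204423952}{309051 \sqrt{95}} = - \frac{12204423952 \frac{\sqrt{95}}{95}}{309051} = - \frac{12204423952 \sqrt{95}}{29359845}$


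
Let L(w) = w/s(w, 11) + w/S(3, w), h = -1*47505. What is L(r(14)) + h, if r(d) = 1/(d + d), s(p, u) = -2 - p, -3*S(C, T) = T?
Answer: -2707957/57 ≈ -47508.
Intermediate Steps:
S(C, T) = -T/3
r(d) = 1/(2*d)
h = -47505
L(w) = -3 + w/(-2 - w) (L(w) = w/(-2 - w) + w/((-w/3)) = w/(-2 - w) + w*(-3/w) = w/(-2 - w) - 3 = -3 + w/(-2 - w))
L(r(14)) + h = 2*(-3 - 1/14)/(2 + (½)/14) - 47505 = 2*(-3 - 1/14)/(2 + (½)*(1/14)) - 47505 = 2*(-3 - 2*1/28)/(2 + 1/28) - 47505 = 2*(-3 - 1/14)/(57/28) - 47505 = 2*(28/57)*(-43/14) - 47505 = -172/57 - 47505 = -2707957/57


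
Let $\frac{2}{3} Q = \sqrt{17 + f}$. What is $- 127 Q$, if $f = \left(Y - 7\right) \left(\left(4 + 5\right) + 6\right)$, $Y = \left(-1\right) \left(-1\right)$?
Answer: $- \frac{381 i \sqrt{73}}{2} \approx - 1627.6 i$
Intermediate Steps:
$Y = 1$
$f = -90$ ($f = \left(1 - 7\right) \left(\left(4 + 5\right) + 6\right) = - 6 \left(9 + 6\right) = \left(-6\right) 15 = -90$)
$Q = \frac{3 i \sqrt{73}}{2}$ ($Q = \frac{3 \sqrt{17 - 90}}{2} = \frac{3 \sqrt{-73}}{2} = \frac{3 i \sqrt{73}}{2} \approx 12.816 i$)
$- 127 Q = - 127 \frac{3 i \sqrt{73}}{2} = - \frac{381 i \sqrt{73}}{2}$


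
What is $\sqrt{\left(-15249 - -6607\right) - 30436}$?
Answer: $3 i \sqrt{4342} \approx 197.68 i$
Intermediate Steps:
$\sqrt{\left(-15249 - -6607\right) - 30436} = \sqrt{\left(-15249 + 6607\right) - 30436} = \sqrt{-8642 - 30436} = \sqrt{-39078} = 3 i \sqrt{4342}$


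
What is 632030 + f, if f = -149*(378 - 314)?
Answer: 622494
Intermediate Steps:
f = -9536 (f = -149*64 = -9536)
632030 + f = 632030 - 9536 = 622494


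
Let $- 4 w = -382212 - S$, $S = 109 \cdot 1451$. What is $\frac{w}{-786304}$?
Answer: $- \frac{540371}{3145216} \approx -0.17181$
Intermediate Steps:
$S = 158159$
$w = \frac{540371}{4}$ ($w = - \frac{-382212 - 158159}{4} = \left(- \frac{1}{4}\right) \left(-540371\right) = \frac{540371}{4} \approx 1.3509 \cdot 10^{5}$)
$\frac{w}{-786304} = \frac{540371}{4 \left(-786304\right)} = \frac{540371}{4} \left(- \frac{1}{786304}\right) = - \frac{540371}{3145216}$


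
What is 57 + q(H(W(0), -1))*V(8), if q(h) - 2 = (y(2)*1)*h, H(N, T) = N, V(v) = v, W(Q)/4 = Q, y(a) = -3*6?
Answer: 73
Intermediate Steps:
y(a) = -18
W(Q) = 4*Q
q(h) = 2 - 18*h (q(h) = 2 + (-18*1)*h = 2 - 18*h)
57 + q(H(W(0), -1))*V(8) = 57 + (2 - 72*0)*8 = 57 + (2 - 18*0)*8 = 57 + (2 + 0)*8 = 57 + 2*8 = 57 + 16 = 73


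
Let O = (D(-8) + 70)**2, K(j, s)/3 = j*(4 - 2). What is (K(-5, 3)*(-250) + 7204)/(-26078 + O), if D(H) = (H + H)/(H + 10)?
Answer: -7352/11117 ≈ -0.66133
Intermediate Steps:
K(j, s) = 6*j (K(j, s) = 3*(j*(4 - 2)) = 3*(j*2) = 3*(2*j) = 6*j)
D(H) = 2*H/(10 + H) (D(H) = (2*H)/(10 + H) = 2*H/(10 + H))
O = 3844 (O = (2*(-8)/(10 - 8) + 70)**2 = (2*(-8)/2 + 70)**2 = (2*(-8)*(1/2) + 70)**2 = (-8 + 70)**2 = 62**2 = 3844)
(K(-5, 3)*(-250) + 7204)/(-26078 + O) = ((6*(-5))*(-250) + 7204)/(-26078 + 3844) = (-30*(-250) + 7204)/(-22234) = (7500 + 7204)*(-1/22234) = 14704*(-1/22234) = -7352/11117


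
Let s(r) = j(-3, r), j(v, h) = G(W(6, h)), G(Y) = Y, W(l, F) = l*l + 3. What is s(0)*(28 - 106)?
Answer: -3042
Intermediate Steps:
W(l, F) = 3 + l² (W(l, F) = l² + 3 = 3 + l²)
j(v, h) = 39 (j(v, h) = 3 + 6² = 3 + 36 = 39)
s(r) = 39
s(0)*(28 - 106) = 39*(28 - 106) = 39*(-78) = -3042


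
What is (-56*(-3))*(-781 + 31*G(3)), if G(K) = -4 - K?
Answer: -167664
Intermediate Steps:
(-56*(-3))*(-781 + 31*G(3)) = (-56*(-3))*(-781 + 31*(-4 - 1*3)) = 168*(-781 + 31*(-4 - 3)) = 168*(-781 + 31*(-7)) = 168*(-781 - 217) = 168*(-998) = -167664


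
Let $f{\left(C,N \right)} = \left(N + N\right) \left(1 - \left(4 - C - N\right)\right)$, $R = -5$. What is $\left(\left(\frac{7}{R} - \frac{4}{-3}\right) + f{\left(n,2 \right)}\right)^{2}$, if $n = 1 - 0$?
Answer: $\frac{1}{225} \approx 0.0044444$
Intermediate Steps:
$n = 1$ ($n = 1 + 0 = 1$)
$f{\left(C,N \right)} = 2 N \left(-3 + C + N\right)$ ($f{\left(C,N \right)} = 2 N \left(1 + \left(-4 + C + N\right)\right) = 2 N \left(-3 + C + N\right)$)
$\left(\left(\frac{7}{R} - \frac{4}{-3}\right) + f{\left(n,2 \right)}\right)^{2} = \left(\left(\frac{7}{-5} - \frac{4}{-3}\right) + 2 \cdot 2 \left(-3 + 1 + 2\right)\right)^{2} = \left(\left(7 \left(- \frac{1}{5}\right) - - \frac{4}{3}\right) + 2 \cdot 2 \cdot 0\right)^{2} = \left(\left(- \frac{7}{5} + \frac{4}{3}\right) + 0\right)^{2} = \left(- \frac{1}{15} + 0\right)^{2} = \left(- \frac{1}{15}\right)^{2} = \frac{1}{225}$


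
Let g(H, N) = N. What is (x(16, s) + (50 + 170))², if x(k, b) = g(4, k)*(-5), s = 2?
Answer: 19600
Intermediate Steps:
x(k, b) = -5*k (x(k, b) = k*(-5) = -5*k)
(x(16, s) + (50 + 170))² = (-5*16 + (50 + 170))² = (-80 + 220)² = 140² = 19600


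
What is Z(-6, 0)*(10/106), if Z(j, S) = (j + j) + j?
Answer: -90/53 ≈ -1.6981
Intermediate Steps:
Z(j, S) = 3*j (Z(j, S) = 2*j + j = 3*j)
Z(-6, 0)*(10/106) = (3*(-6))*(10/106) = -180/106 = -18*5/53 = -90/53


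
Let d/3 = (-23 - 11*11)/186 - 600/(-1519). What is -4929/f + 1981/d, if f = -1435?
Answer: -4309597153/2479680 ≈ -1738.0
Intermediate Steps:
d = -1728/1519 (d = 3*((-23 - 11*11)/186 - 600/(-1519)) = 3*((-23 - 121)*(1/186) - 600*(-1/1519)) = 3*(-144*1/186 + 600/1519) = 3*(-24/31 + 600/1519) = 3*(-576/1519) = -1728/1519 ≈ -1.1376)
-4929/f + 1981/d = -4929/(-1435) + 1981/(-1728/1519) = -4929*(-1/1435) + 1981*(-1519/1728) = 4929/1435 - 3009139/1728 = -4309597153/2479680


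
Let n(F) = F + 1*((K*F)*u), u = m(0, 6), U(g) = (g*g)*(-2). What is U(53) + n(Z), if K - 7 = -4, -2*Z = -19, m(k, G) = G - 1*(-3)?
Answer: -5352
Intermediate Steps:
m(k, G) = 3 + G (m(k, G) = G + 3 = 3 + G)
U(g) = -2*g**2 (U(g) = g**2*(-2) = -2*g**2)
Z = 19/2 (Z = -1/2*(-19) = 19/2 ≈ 9.5000)
K = 3 (K = 7 - 4 = 3)
u = 9 (u = 3 + 6 = 9)
n(F) = 28*F (n(F) = F + 1*((3*F)*9) = F + 1*(27*F) = F + 27*F = 28*F)
U(53) + n(Z) = -2*53**2 + 28*(19/2) = -2*2809 + 266 = -5618 + 266 = -5352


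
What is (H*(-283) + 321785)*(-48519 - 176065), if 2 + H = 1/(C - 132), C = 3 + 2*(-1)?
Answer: -9483792442176/131 ≈ -7.2395e+10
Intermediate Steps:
C = 1 (C = 3 - 2 = 1)
H = -263/131 (H = -2 + 1/(1 - 132) = -2 + 1/(-131) = -2 - 1/131 = -263/131 ≈ -2.0076)
(H*(-283) + 321785)*(-48519 - 176065) = (-263/131*(-283) + 321785)*(-48519 - 176065) = (74429/131 + 321785)*(-224584) = (42228264/131)*(-224584) = -9483792442176/131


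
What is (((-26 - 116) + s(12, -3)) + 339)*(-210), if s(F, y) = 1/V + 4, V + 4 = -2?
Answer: -42175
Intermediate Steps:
V = -6 (V = -4 - 2 = -6)
s(F, y) = 23/6 (s(F, y) = 1/(-6) + 4 = -⅙ + 4 = 23/6)
(((-26 - 116) + s(12, -3)) + 339)*(-210) = (((-26 - 116) + 23/6) + 339)*(-210) = ((-142 + 23/6) + 339)*(-210) = (-829/6 + 339)*(-210) = (1205/6)*(-210) = -42175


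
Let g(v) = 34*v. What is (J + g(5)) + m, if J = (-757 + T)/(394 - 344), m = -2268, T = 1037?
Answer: -10462/5 ≈ -2092.4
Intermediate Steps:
J = 28/5 (J = (-757 + 1037)/(394 - 344) = 280/50 = 280*(1/50) = 28/5 ≈ 5.6000)
(J + g(5)) + m = (28/5 + 34*5) - 2268 = (28/5 + 170) - 2268 = 878/5 - 2268 = -10462/5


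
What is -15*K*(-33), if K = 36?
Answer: 17820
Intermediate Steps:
-15*K*(-33) = -15*36*(-33) = -540*(-33) = 17820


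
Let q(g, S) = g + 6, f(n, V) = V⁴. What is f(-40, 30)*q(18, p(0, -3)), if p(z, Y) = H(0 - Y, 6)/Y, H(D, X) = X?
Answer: 19440000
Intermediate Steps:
p(z, Y) = 6/Y
q(g, S) = 6 + g
f(-40, 30)*q(18, p(0, -3)) = 30⁴*(6 + 18) = 810000*24 = 19440000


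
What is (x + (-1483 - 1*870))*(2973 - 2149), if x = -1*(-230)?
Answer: -1749352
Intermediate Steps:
x = 230
(x + (-1483 - 1*870))*(2973 - 2149) = (230 + (-1483 - 1*870))*(2973 - 2149) = (230 + (-1483 - 870))*824 = (230 - 2353)*824 = -2123*824 = -1749352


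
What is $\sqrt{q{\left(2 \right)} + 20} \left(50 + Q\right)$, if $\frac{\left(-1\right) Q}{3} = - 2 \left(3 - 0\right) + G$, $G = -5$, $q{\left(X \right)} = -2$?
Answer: $249 \sqrt{2} \approx 352.14$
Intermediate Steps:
$Q = 33$ ($Q = - 3 \left(- 2 \left(3 - 0\right) - 5\right) = - 3 \left(- 2 \left(3 + 0\right) - 5\right) = - 3 \left(\left(-2\right) 3 - 5\right) = - 3 \left(-6 - 5\right) = \left(-3\right) \left(-11\right) = 33$)
$\sqrt{q{\left(2 \right)} + 20} \left(50 + Q\right) = \sqrt{-2 + 20} \left(50 + 33\right) = \sqrt{18} \cdot 83 = 3 \sqrt{2} \cdot 83 = 249 \sqrt{2}$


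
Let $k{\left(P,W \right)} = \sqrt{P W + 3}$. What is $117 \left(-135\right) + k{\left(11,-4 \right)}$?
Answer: $-15795 + i \sqrt{41} \approx -15795.0 + 6.4031 i$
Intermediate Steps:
$k{\left(P,W \right)} = \sqrt{3 + P W}$
$117 \left(-135\right) + k{\left(11,-4 \right)} = 117 \left(-135\right) + \sqrt{3 + 11 \left(-4\right)} = -15795 + \sqrt{3 - 44} = -15795 + \sqrt{-41} = -15795 + i \sqrt{41}$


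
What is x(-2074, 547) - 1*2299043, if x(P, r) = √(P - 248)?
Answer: -2299043 + 3*I*√258 ≈ -2.299e+6 + 48.187*I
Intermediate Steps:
x(P, r) = √(-248 + P)
x(-2074, 547) - 1*2299043 = √(-248 - 2074) - 1*2299043 = √(-2322) - 2299043 = 3*I*√258 - 2299043 = -2299043 + 3*I*√258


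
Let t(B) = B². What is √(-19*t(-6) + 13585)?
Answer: √12901 ≈ 113.58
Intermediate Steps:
√(-19*t(-6) + 13585) = √(-19*(-6)² + 13585) = √(-19*36 + 13585) = √(-684 + 13585) = √12901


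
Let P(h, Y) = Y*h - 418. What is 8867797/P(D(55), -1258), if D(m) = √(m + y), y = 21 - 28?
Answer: 1853369573/37894174 - 11155688626*√3/18947087 ≈ -970.89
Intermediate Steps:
y = -7
D(m) = √(-7 + m) (D(m) = √(m - 7) = √(-7 + m))
P(h, Y) = -418 + Y*h
8867797/P(D(55), -1258) = 8867797/(-418 - 1258*√(-7 + 55)) = 8867797/(-418 - 5032*√3)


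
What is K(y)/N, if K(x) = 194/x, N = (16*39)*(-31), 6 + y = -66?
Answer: 97/696384 ≈ 0.00013929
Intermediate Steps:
y = -72 (y = -6 - 66 = -72)
N = -19344 (N = 624*(-31) = -19344)
K(y)/N = (194/(-72))/(-19344) = (194*(-1/72))*(-1/19344) = -97/36*(-1/19344) = 97/696384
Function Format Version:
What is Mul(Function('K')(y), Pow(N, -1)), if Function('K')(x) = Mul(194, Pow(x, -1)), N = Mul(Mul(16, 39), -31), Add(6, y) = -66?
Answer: Rational(97, 696384) ≈ 0.00013929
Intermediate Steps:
y = -72 (y = Add(-6, -66) = -72)
N = -19344 (N = Mul(624, -31) = -19344)
Mul(Function('K')(y), Pow(N, -1)) = Mul(Mul(194, Pow(-72, -1)), Pow(-19344, -1)) = Mul(Mul(194, Rational(-1, 72)), Rational(-1, 19344)) = Mul(Rational(-97, 36), Rational(-1, 19344)) = Rational(97, 696384)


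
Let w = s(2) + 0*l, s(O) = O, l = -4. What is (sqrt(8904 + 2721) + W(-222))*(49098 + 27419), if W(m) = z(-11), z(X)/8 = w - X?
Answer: 7957768 + 382585*sqrt(465) ≈ 1.6208e+7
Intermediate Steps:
w = 2 (w = 2 + 0*(-4) = 2 + 0 = 2)
z(X) = 16 - 8*X (z(X) = 8*(2 - X) = 16 - 8*X)
W(m) = 104 (W(m) = 16 - 8*(-11) = 16 + 88 = 104)
(sqrt(8904 + 2721) + W(-222))*(49098 + 27419) = (sqrt(8904 + 2721) + 104)*(49098 + 27419) = (sqrt(11625) + 104)*76517 = (5*sqrt(465) + 104)*76517 = (104 + 5*sqrt(465))*76517 = 7957768 + 382585*sqrt(465)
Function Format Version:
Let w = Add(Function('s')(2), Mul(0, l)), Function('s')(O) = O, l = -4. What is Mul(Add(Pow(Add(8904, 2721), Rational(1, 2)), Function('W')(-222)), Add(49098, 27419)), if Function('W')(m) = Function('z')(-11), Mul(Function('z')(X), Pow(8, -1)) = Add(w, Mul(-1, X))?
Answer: Add(7957768, Mul(382585, Pow(465, Rational(1, 2)))) ≈ 1.6208e+7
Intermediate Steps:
w = 2 (w = Add(2, Mul(0, -4)) = Add(2, 0) = 2)
Function('z')(X) = Add(16, Mul(-8, X)) (Function('z')(X) = Mul(8, Add(2, Mul(-1, X))) = Add(16, Mul(-8, X)))
Function('W')(m) = 104 (Function('W')(m) = Add(16, Mul(-8, -11)) = Add(16, 88) = 104)
Mul(Add(Pow(Add(8904, 2721), Rational(1, 2)), Function('W')(-222)), Add(49098, 27419)) = Mul(Add(Pow(Add(8904, 2721), Rational(1, 2)), 104), Add(49098, 27419)) = Mul(Add(Pow(11625, Rational(1, 2)), 104), 76517) = Mul(Add(Mul(5, Pow(465, Rational(1, 2))), 104), 76517) = Mul(Add(104, Mul(5, Pow(465, Rational(1, 2)))), 76517) = Add(7957768, Mul(382585, Pow(465, Rational(1, 2))))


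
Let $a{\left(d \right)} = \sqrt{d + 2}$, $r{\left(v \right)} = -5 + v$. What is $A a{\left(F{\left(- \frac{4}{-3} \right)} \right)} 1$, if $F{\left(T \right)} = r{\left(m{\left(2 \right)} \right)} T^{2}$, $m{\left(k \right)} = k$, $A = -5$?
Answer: $- \frac{5 i \sqrt{30}}{3} \approx - 9.1287 i$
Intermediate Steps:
$F{\left(T \right)} = - 3 T^{2}$ ($F{\left(T \right)} = \left(-5 + 2\right) T^{2} = - 3 T^{2}$)
$a{\left(d \right)} = \sqrt{2 + d}$
$A a{\left(F{\left(- \frac{4}{-3} \right)} \right)} 1 = - 5 \sqrt{2 - 3 \left(- \frac{4}{-3}\right)^{2}} \cdot 1 = - 5 \sqrt{2 - 3 \left(\left(-4\right) \left(- \frac{1}{3}\right)\right)^{2}} \cdot 1 = - 5 \sqrt{2 - 3 \left(\frac{4}{3}\right)^{2}} \cdot 1 = - 5 \sqrt{2 - \frac{16}{3}} \cdot 1 = - 5 \sqrt{- \frac{10}{3}} \cdot 1 = - 5 \frac{i \sqrt{30}}{3} \cdot 1 = - \frac{5 i \sqrt{30}}{3} \cdot 1 = - \frac{5 i \sqrt{30}}{3}$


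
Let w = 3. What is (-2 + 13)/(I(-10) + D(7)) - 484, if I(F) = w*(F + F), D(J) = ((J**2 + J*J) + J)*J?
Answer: -326689/675 ≈ -483.98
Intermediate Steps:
D(J) = J*(J + 2*J**2) (D(J) = ((J**2 + J**2) + J)*J = (2*J**2 + J)*J = (J + 2*J**2)*J = J*(J + 2*J**2))
I(F) = 6*F (I(F) = 3*(F + F) = 3*(2*F) = 6*F)
(-2 + 13)/(I(-10) + D(7)) - 484 = (-2 + 13)/(6*(-10) + 7**2*(1 + 2*7)) - 484 = 11/(-60 + 49*(1 + 14)) - 484 = 11/(-60 + 49*15) - 484 = 11/(-60 + 735) - 484 = 11/675 - 484 = -326689/675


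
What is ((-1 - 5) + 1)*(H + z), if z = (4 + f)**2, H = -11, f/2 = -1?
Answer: 35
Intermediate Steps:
f = -2 (f = 2*(-1) = -2)
z = 4 (z = (4 - 2)**2 = 2**2 = 4)
((-1 - 5) + 1)*(H + z) = ((-1 - 5) + 1)*(-11 + 4) = (-6 + 1)*(-7) = -5*(-7) = 35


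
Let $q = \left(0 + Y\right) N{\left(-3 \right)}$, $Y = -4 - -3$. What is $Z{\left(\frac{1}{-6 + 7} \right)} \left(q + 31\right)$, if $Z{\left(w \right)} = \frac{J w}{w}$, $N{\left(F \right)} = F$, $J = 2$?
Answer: $68$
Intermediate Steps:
$Y = -1$ ($Y = -4 + 3 = -1$)
$q = 3$ ($q = \left(0 - 1\right) \left(-3\right) = \left(-1\right) \left(-3\right) = 3$)
$Z{\left(w \right)} = 2$ ($Z{\left(w \right)} = \frac{2 w}{w} = 2$)
$Z{\left(\frac{1}{-6 + 7} \right)} \left(q + 31\right) = 2 \left(3 + 31\right) = 2 \cdot 34 = 68$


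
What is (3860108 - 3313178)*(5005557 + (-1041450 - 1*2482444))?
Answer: 810365944590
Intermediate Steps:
(3860108 - 3313178)*(5005557 + (-1041450 - 1*2482444)) = 546930*(5005557 + (-1041450 - 2482444)) = 546930*(5005557 - 3523894) = 546930*1481663 = 810365944590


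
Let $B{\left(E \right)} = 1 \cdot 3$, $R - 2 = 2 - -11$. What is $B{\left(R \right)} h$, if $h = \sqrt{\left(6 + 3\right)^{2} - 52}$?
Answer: $3 \sqrt{29} \approx 16.155$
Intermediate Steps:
$R = 15$ ($R = 2 + \left(2 - -11\right) = 2 + \left(2 + 11\right) = 2 + 13 = 15$)
$h = \sqrt{29}$ ($h = \sqrt{9^{2} - 52} = \sqrt{81 - 52} = \sqrt{29} \approx 5.3852$)
$B{\left(E \right)} = 3$
$B{\left(R \right)} h = 3 \sqrt{29}$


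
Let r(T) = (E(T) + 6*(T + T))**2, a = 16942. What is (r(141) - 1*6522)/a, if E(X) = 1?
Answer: 2859727/16942 ≈ 168.80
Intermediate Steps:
r(T) = (1 + 12*T)**2 (r(T) = (1 + 6*(T + T))**2 = (1 + 6*(2*T))**2 = (1 + 12*T)**2)
(r(141) - 1*6522)/a = ((1 + 12*141)**2 - 1*6522)/16942 = ((1 + 1692)**2 - 6522)*(1/16942) = (1693**2 - 6522)*(1/16942) = (2866249 - 6522)*(1/16942) = 2859727*(1/16942) = 2859727/16942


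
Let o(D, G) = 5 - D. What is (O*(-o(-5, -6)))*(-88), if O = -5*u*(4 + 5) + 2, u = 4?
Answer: -156640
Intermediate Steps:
O = -178 (O = -20*(4 + 5) + 2 = -20*9 + 2 = -5*36 + 2 = -180 + 2 = -178)
(O*(-o(-5, -6)))*(-88) = -(-178)*(5 - 1*(-5))*(-88) = -(-178)*(5 + 5)*(-88) = -(-178)*10*(-88) = -178*(-10)*(-88) = 1780*(-88) = -156640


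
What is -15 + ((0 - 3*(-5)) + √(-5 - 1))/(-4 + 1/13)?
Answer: -320/17 - 13*I*√6/51 ≈ -18.824 - 0.62438*I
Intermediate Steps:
-15 + ((0 - 3*(-5)) + √(-5 - 1))/(-4 + 1/13) = -15 + ((0 + 15) + √(-6))/(-4 + 1/13) = -15 + (15 + I*√6)/(-51/13) = -15 - 13*(15 + I*√6)/51 = -15 + (-65/17 - 13*I*√6/51) = -320/17 - 13*I*√6/51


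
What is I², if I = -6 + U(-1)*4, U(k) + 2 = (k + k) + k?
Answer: 676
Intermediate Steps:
U(k) = -2 + 3*k (U(k) = -2 + ((k + k) + k) = -2 + (2*k + k) = -2 + 3*k)
I = -26 (I = -6 + (-2 + 3*(-1))*4 = -6 + (-2 - 3)*4 = -6 - 5*4 = -6 - 20 = -26)
I² = (-26)² = 676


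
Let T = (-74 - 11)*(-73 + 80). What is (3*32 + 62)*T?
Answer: -94010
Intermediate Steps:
T = -595 (T = -85*7 = -595)
(3*32 + 62)*T = (3*32 + 62)*(-595) = (96 + 62)*(-595) = 158*(-595) = -94010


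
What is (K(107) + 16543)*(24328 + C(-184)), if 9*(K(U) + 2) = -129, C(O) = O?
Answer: 399019840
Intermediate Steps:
K(U) = -49/3 (K(U) = -2 + (⅑)*(-129) = -2 - 43/3 = -49/3)
(K(107) + 16543)*(24328 + C(-184)) = (-49/3 + 16543)*(24328 - 184) = (49580/3)*24144 = 399019840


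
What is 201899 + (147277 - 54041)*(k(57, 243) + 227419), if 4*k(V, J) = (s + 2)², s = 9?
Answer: 21206660172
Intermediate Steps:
k(V, J) = 121/4 (k(V, J) = (9 + 2)²/4 = (¼)*11² = (¼)*121 = 121/4)
201899 + (147277 - 54041)*(k(57, 243) + 227419) = 201899 + (147277 - 54041)*(121/4 + 227419) = 201899 + 93236*(909797/4) = 201899 + 21206458273 = 21206660172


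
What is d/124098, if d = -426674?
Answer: -213337/62049 ≈ -3.4382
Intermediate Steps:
d/124098 = -426674/124098 = -426674*1/124098 = -213337/62049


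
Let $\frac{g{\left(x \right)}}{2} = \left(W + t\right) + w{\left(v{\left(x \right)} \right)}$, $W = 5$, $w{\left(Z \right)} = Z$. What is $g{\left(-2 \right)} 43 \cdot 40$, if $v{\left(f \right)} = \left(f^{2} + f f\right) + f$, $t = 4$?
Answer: $51600$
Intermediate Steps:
$v{\left(f \right)} = f + 2 f^{2}$ ($v{\left(f \right)} = \left(f^{2} + f^{2}\right) + f = 2 f^{2} + f = f + 2 f^{2}$)
$g{\left(x \right)} = 18 + 2 x \left(1 + 2 x\right)$ ($g{\left(x \right)} = 2 \left(\left(5 + 4\right) + x \left(1 + 2 x\right)\right) = 2 \left(9 + x \left(1 + 2 x\right)\right) = 18 + 2 x \left(1 + 2 x\right)$)
$g{\left(-2 \right)} 43 \cdot 40 = \left(18 + 2 \left(-2\right) \left(1 + 2 \left(-2\right)\right)\right) 43 \cdot 40 = \left(18 + 2 \left(-2\right) \left(1 - 4\right)\right) 43 \cdot 40 = \left(18 + 2 \left(-2\right) \left(-3\right)\right) 43 \cdot 40 = \left(18 + 12\right) 43 \cdot 40 = 30 \cdot 43 \cdot 40 = 1290 \cdot 40 = 51600$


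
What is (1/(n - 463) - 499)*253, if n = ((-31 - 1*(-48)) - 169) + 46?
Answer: -71834796/569 ≈ -1.2625e+5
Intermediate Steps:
n = -106 (n = ((-31 + 48) - 169) + 46 = (17 - 169) + 46 = -152 + 46 = -106)
(1/(n - 463) - 499)*253 = (1/(-106 - 463) - 499)*253 = (1/(-569) - 499)*253 = (-1/569 - 499)*253 = -283932/569*253 = -71834796/569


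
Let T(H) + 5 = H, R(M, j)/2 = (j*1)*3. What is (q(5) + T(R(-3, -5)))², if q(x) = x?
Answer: 900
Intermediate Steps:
R(M, j) = 6*j (R(M, j) = 2*((j*1)*3) = 2*(j*3) = 2*(3*j) = 6*j)
T(H) = -5 + H
(q(5) + T(R(-3, -5)))² = (5 + (-5 + 6*(-5)))² = (5 + (-5 - 30))² = (5 - 35)² = (-30)² = 900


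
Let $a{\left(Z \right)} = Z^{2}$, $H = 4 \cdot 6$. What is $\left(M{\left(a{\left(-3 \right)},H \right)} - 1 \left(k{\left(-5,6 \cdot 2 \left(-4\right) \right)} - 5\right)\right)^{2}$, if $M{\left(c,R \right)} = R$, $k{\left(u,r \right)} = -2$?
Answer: $961$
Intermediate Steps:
$H = 24$
$\left(M{\left(a{\left(-3 \right)},H \right)} - 1 \left(k{\left(-5,6 \cdot 2 \left(-4\right) \right)} - 5\right)\right)^{2} = \left(24 - 1 \left(-2 - 5\right)\right)^{2} = \left(24 - 1 \left(-7\right)\right)^{2} = \left(24 - -7\right)^{2} = \left(24 + 7\right)^{2} = 31^{2} = 961$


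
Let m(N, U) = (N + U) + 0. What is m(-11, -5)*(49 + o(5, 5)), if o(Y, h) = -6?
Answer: -688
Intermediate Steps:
m(N, U) = N + U
m(-11, -5)*(49 + o(5, 5)) = (-11 - 5)*(49 - 6) = -16*43 = -688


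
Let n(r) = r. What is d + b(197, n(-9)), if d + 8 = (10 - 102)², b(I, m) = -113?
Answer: 8343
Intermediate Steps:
d = 8456 (d = -8 + (10 - 102)² = -8 + (-92)² = -8 + 8464 = 8456)
d + b(197, n(-9)) = 8456 - 113 = 8343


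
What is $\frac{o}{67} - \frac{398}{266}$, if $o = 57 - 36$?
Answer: $- \frac{10540}{8911} \approx -1.1828$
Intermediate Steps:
$o = 21$ ($o = 57 - 36 = 21$)
$\frac{o}{67} - \frac{398}{266} = \frac{21}{67} - \frac{398}{266} = 21 \cdot \frac{1}{67} - \frac{199}{133} = \frac{21}{67} - \frac{199}{133} = - \frac{10540}{8911}$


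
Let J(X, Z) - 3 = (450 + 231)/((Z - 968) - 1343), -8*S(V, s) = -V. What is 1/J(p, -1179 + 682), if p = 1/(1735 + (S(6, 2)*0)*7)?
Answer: 936/2581 ≈ 0.36265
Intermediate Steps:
S(V, s) = V/8 (S(V, s) = -(-1)*V/8 = V/8)
p = 1/1735 (p = 1/(1735 + (((1/8)*6)*0)*7) = 1/(1735 + ((3/4)*0)*7) = 1/(1735 + 0*7) = 1/(1735 + 0) = 1/1735 ≈ 0.00057637)
J(X, Z) = 3 + 681/(-2311 + Z) (J(X, Z) = 3 + (450 + 231)/((Z - 968) - 1343) = 3 + 681/((-968 + Z) - 1343) = 3 + 681/(-2311 + Z))
1/J(p, -1179 + 682) = 1/(3*(-2084 + (-1179 + 682))/(-2311 + (-1179 + 682))) = 1/(3*(-2084 - 497)/(-2311 - 497)) = 1/(3*(-2581)/(-2808)) = 1/(3*(-1/2808)*(-2581)) = 1/(2581/936) = 936/2581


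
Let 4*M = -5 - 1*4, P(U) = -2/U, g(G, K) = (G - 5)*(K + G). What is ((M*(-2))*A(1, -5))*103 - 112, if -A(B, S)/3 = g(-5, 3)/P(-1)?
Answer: -14017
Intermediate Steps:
g(G, K) = (-5 + G)*(G + K)
A(B, S) = -30 (A(B, S) = -3*((-5)² - 5*(-5) - 5*3 - 5*3)/((-2/(-1))) = -3*(25 + 25 - 15 - 15)/((-2*(-1))) = -60/2 = -3*10 = -30)
M = -9/4 (M = (-5 - 1*4)/4 = (-5 - 4)/4 = (¼)*(-9) = -9/4 ≈ -2.2500)
((M*(-2))*A(1, -5))*103 - 112 = (-9/4*(-2)*(-30))*103 - 112 = ((9/2)*(-30))*103 - 112 = -135*103 - 112 = -13905 - 112 = -14017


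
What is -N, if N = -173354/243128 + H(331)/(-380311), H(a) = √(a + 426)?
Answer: 86677/121564 + √757/380311 ≈ 0.71309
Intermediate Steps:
H(a) = √(426 + a)
N = -86677/121564 - √757/380311 (N = -173354/243128 + √(426 + 331)/(-380311) = -173354*1/243128 + √757*(-1/380311) = -86677/121564 - √757/380311 ≈ -0.71309)
-N = -(-86677/121564 - √757/380311) = 86677/121564 + √757/380311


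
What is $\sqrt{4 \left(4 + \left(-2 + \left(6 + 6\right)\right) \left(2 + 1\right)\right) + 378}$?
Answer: $\sqrt{514} \approx 22.672$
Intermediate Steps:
$\sqrt{4 \left(4 + \left(-2 + \left(6 + 6\right)\right) \left(2 + 1\right)\right) + 378} = \sqrt{4 \left(4 + \left(-2 + 12\right) 3\right) + 378} = \sqrt{4 \left(4 + 10 \cdot 3\right) + 378} = \sqrt{4 \left(4 + 30\right) + 378} = \sqrt{4 \cdot 34 + 378} = \sqrt{136 + 378} = \sqrt{514}$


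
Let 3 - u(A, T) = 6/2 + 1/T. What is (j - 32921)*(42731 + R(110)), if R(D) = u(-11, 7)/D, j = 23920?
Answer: -296158723869/770 ≈ -3.8462e+8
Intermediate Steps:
u(A, T) = -1/T (u(A, T) = 3 - (6/2 + 1/T) = 3 - (6*(½) + 1/T) = 3 - (3 + 1/T) = 3 + (-3 - 1/T) = -1/T)
R(D) = -1/(7*D) (R(D) = (-1/7)/D = (-1*⅐)/D = -1/(7*D))
(j - 32921)*(42731 + R(110)) = (23920 - 32921)*(42731 - ⅐/110) = -9001*(42731 - ⅐*1/110) = -9001*(42731 - 1/770) = -9001*32902869/770 = -296158723869/770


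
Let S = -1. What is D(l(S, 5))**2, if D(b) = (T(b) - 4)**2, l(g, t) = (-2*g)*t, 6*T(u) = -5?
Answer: 707281/1296 ≈ 545.74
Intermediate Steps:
T(u) = -5/6 (T(u) = (1/6)*(-5) = -5/6)
l(g, t) = -2*g*t
D(b) = 841/36 (D(b) = (-5/6 - 4)**2 = (-29/6)**2 = 841/36)
D(l(S, 5))**2 = (841/36)**2 = 707281/1296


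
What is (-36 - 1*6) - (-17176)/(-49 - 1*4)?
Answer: -19402/53 ≈ -366.08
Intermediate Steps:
(-36 - 1*6) - (-17176)/(-49 - 1*4) = (-36 - 6) - (-17176)/(-49 - 4) = -42 - (-17176)/(-53) = -42 - (-17176)*(-1)/53 = -42 - 152*113/53 = -42 - 17176/53 = -19402/53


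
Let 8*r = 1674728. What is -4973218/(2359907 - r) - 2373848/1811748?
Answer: -1764416820379/487035456171 ≈ -3.6228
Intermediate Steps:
r = 209341 (r = (⅛)*1674728 = 209341)
-4973218/(2359907 - r) - 2373848/1811748 = -4973218/(2359907 - 1*209341) - 2373848/1811748 = -4973218/(2359907 - 209341) - 2373848*1/1811748 = -4973218/2150566 - 593462/452937 = -4973218*1/2150566 - 593462/452937 = -2486609/1075283 - 593462/452937 = -1764416820379/487035456171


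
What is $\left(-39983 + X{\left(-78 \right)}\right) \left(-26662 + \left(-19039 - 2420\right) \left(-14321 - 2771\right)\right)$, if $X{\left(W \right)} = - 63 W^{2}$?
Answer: $-155236345823650$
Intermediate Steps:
$\left(-39983 + X{\left(-78 \right)}\right) \left(-26662 + \left(-19039 - 2420\right) \left(-14321 - 2771\right)\right) = \left(-39983 - 63 \left(-78\right)^{2}\right) \left(-26662 + \left(-19039 - 2420\right) \left(-14321 - 2771\right)\right) = \left(-39983 - 383292\right) \left(-26662 - -366777228\right) = \left(-39983 - 383292\right) \left(-26662 + 366777228\right) = \left(-423275\right) 366750566 = -155236345823650$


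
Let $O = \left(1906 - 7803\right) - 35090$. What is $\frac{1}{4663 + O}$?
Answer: $- \frac{1}{36324} \approx -2.753 \cdot 10^{-5}$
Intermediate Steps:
$O = -40987$ ($O = \left(1906 - 7803\right) - 35090 = -5897 - 35090 = -40987$)
$\frac{1}{4663 + O} = \frac{1}{4663 - 40987} = \frac{1}{-36324} = - \frac{1}{36324}$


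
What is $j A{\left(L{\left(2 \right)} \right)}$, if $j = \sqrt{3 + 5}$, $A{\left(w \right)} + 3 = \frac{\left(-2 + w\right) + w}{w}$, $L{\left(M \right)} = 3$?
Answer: $- \frac{10 \sqrt{2}}{3} \approx -4.714$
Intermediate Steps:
$A{\left(w \right)} = -3 + \frac{-2 + 2 w}{w}$ ($A{\left(w \right)} = -3 + \frac{\left(-2 + w\right) + w}{w} = -3 + \frac{-2 + 2 w}{w}$)
$j = 2 \sqrt{2}$ ($j = \sqrt{8} = 2 \sqrt{2} \approx 2.8284$)
$j A{\left(L{\left(2 \right)} \right)} = 2 \sqrt{2} \frac{-2 - 3}{3} = 2 \sqrt{2} \cdot \frac{1}{3} \left(-5\right) = 2 \sqrt{2} \left(- \frac{5}{3}\right) = - \frac{10 \sqrt{2}}{3}$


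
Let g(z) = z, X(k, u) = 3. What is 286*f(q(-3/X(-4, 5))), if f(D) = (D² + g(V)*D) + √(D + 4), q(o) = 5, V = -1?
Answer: 6578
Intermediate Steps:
f(D) = D² + √(4 + D) - D (f(D) = (D² - D) + √(D + 4) = (D² - D) + √(4 + D) = D² + √(4 + D) - D)
286*f(q(-3/X(-4, 5))) = 286*(5² + √(4 + 5) - 1*5) = 286*(25 + √9 - 5) = 286*(25 + 3 - 5) = 286*23 = 6578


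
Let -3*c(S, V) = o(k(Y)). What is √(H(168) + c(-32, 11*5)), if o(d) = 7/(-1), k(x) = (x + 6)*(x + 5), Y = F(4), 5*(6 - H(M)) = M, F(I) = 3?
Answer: I*√5685/15 ≈ 5.0266*I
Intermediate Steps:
H(M) = 6 - M/5
Y = 3
k(x) = (5 + x)*(6 + x) (k(x) = (6 + x)*(5 + x) = (5 + x)*(6 + x))
o(d) = -7 (o(d) = 7*(-1) = -7)
c(S, V) = 7/3 (c(S, V) = -⅓*(-7) = 7/3)
√(H(168) + c(-32, 11*5)) = √((6 - ⅕*168) + 7/3) = √((6 - 168/5) + 7/3) = √(-138/5 + 7/3) = √(-379/15) = I*√5685/15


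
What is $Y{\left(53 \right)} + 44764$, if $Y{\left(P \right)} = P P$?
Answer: $47573$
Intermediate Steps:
$Y{\left(P \right)} = P^{2}$
$Y{\left(53 \right)} + 44764 = 53^{2} + 44764 = 2809 + 44764 = 47573$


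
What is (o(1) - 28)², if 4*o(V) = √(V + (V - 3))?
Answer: (112 - I)²/16 ≈ 783.94 - 14.0*I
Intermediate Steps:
o(V) = √(-3 + 2*V)/4 (o(V) = √(V + (V - 3))/4 = √(V + (-3 + V))/4 = √(-3 + 2*V)/4)
(o(1) - 28)² = (√(-3 + 2*1)/4 - 28)² = (√(-3 + 2)/4 - 28)² = (√(-1)/4 - 28)² = (I/4 - 28)² = (-28 + I/4)²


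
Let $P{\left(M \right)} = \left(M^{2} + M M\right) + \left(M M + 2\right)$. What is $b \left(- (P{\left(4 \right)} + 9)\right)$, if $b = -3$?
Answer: $177$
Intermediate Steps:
$P{\left(M \right)} = 2 + 3 M^{2}$ ($P{\left(M \right)} = \left(M^{2} + M^{2}\right) + \left(M^{2} + 2\right) = 2 M^{2} + \left(2 + M^{2}\right) = 2 + 3 M^{2}$)
$b \left(- (P{\left(4 \right)} + 9)\right) = - 3 \left(- (\left(2 + 3 \cdot 4^{2}\right) + 9)\right) = - 3 \left(- (\left(2 + 3 \cdot 16\right) + 9)\right) = - 3 \left(- (\left(2 + 48\right) + 9)\right) = - 3 \left(- (50 + 9)\right) = - 3 \left(\left(-1\right) 59\right) = \left(-3\right) \left(-59\right) = 177$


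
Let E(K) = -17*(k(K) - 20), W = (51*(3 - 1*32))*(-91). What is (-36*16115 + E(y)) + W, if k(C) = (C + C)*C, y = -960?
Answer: -31779611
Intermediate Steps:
k(C) = 2*C² (k(C) = (2*C)*C = 2*C²)
W = 134589 (W = (51*(3 - 32))*(-91) = (51*(-29))*(-91) = -1479*(-91) = 134589)
E(K) = 340 - 34*K² (E(K) = -17*(2*K² - 20) = -17*(-20 + 2*K²) = 340 - 34*K²)
(-36*16115 + E(y)) + W = (-36*16115 + (340 - 34*(-960)²)) + 134589 = (-580140 + (340 - 34*921600)) + 134589 = (-580140 + (340 - 31334400)) + 134589 = (-580140 - 31334060) + 134589 = -31914200 + 134589 = -31779611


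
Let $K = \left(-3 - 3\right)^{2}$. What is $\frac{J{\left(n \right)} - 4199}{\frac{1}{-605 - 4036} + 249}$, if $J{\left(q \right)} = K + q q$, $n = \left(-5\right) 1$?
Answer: $- \frac{9602229}{577804} \approx -16.618$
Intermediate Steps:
$K = 36$ ($K = \left(-6\right)^{2} = 36$)
$n = -5$
$J{\left(q \right)} = 36 + q^{2}$ ($J{\left(q \right)} = 36 + q q = 36 + q^{2}$)
$\frac{J{\left(n \right)} - 4199}{\frac{1}{-605 - 4036} + 249} = \frac{\left(36 + \left(-5\right)^{2}\right) - 4199}{\frac{1}{-605 - 4036} + 249} = \frac{\left(36 + 25\right) - 4199}{\frac{1}{-4641} + 249} = \frac{61 - 4199}{- \frac{1}{4641} + 249} = - \frac{4138}{\frac{1155608}{4641}} = \left(-4138\right) \frac{4641}{1155608} = - \frac{9602229}{577804}$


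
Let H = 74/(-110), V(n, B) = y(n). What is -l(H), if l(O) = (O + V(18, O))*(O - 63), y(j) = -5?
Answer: -1092624/3025 ≈ -361.20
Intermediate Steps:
V(n, B) = -5
H = -37/55 (H = 74*(-1/110) = -37/55 ≈ -0.67273)
l(O) = (-63 + O)*(-5 + O) (l(O) = (O - 5)*(O - 63) = (-5 + O)*(-63 + O) = (-63 + O)*(-5 + O))
-l(H) = -(315 + (-37/55)² - 68*(-37/55)) = -(315 + 1369/3025 + 2516/55) = -1*1092624/3025 = -1092624/3025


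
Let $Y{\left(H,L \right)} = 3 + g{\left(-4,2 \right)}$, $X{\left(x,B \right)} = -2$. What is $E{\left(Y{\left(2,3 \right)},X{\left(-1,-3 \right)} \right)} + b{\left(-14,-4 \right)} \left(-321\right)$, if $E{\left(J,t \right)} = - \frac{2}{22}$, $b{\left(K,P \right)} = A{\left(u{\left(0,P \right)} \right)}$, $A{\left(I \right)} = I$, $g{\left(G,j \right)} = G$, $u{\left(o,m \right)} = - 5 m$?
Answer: $- \frac{70621}{11} \approx -6420.1$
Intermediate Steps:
$b{\left(K,P \right)} = - 5 P$
$Y{\left(H,L \right)} = -1$ ($Y{\left(H,L \right)} = 3 - 4 = -1$)
$E{\left(J,t \right)} = - \frac{1}{11}$ ($E{\left(J,t \right)} = \left(-2\right) \frac{1}{22} = - \frac{1}{11}$)
$E{\left(Y{\left(2,3 \right)},X{\left(-1,-3 \right)} \right)} + b{\left(-14,-4 \right)} \left(-321\right) = - \frac{1}{11} + \left(-5\right) \left(-4\right) \left(-321\right) = - \frac{1}{11} + 20 \left(-321\right) = - \frac{1}{11} - 6420 = - \frac{70621}{11}$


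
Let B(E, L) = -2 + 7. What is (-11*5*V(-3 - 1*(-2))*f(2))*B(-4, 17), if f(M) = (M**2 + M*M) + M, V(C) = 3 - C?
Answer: -11000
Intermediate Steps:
f(M) = M + 2*M**2 (f(M) = (M**2 + M**2) + M = 2*M**2 + M = M + 2*M**2)
B(E, L) = 5
(-11*5*V(-3 - 1*(-2))*f(2))*B(-4, 17) = -11*5*(3 - (-3 - 1*(-2)))*2*(1 + 2*2)*5 = -11*5*(3 - (-3 + 2))*2*(1 + 4)*5 = -11*5*(3 - 1*(-1))*2*5*5 = -11*5*(3 + 1)*10*5 = -11*5*4*10*5 = -220*10*5 = -11*200*5 = -2200*5 = -11000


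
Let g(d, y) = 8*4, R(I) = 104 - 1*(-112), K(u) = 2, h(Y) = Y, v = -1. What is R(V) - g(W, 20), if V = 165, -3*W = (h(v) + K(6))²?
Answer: 184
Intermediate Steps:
W = -⅓ (W = -(-1 + 2)²/3 = -⅓*1² = -⅓*1 = -⅓ ≈ -0.33333)
R(I) = 216 (R(I) = 104 + 112 = 216)
g(d, y) = 32
R(V) - g(W, 20) = 216 - 1*32 = 216 - 32 = 184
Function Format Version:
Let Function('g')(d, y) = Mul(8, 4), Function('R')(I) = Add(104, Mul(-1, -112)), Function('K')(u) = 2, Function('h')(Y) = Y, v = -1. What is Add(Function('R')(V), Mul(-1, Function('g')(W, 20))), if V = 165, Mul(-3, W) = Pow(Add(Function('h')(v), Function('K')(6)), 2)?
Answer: 184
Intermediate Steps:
W = Rational(-1, 3) (W = Mul(Rational(-1, 3), Pow(Add(-1, 2), 2)) = Mul(Rational(-1, 3), Pow(1, 2)) = Mul(Rational(-1, 3), 1) = Rational(-1, 3) ≈ -0.33333)
Function('R')(I) = 216 (Function('R')(I) = Add(104, 112) = 216)
Function('g')(d, y) = 32
Add(Function('R')(V), Mul(-1, Function('g')(W, 20))) = Add(216, Mul(-1, 32)) = Add(216, -32) = 184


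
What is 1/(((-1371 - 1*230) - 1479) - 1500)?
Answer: -1/4580 ≈ -0.00021834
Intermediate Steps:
1/(((-1371 - 1*230) - 1479) - 1500) = 1/(((-1371 - 230) - 1479) - 1500) = 1/((-1601 - 1479) - 1500) = 1/(-3080 - 1500) = 1/(-4580) = -1/4580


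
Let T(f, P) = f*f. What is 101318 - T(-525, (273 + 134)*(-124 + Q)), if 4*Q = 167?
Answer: -174307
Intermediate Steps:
Q = 167/4 (Q = (1/4)*167 = 167/4 ≈ 41.750)
T(f, P) = f**2
101318 - T(-525, (273 + 134)*(-124 + Q)) = 101318 - 1*(-525)**2 = 101318 - 1*275625 = 101318 - 275625 = -174307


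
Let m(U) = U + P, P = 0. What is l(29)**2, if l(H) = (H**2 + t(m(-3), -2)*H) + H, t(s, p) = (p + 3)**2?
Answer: 808201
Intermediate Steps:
m(U) = U (m(U) = U + 0 = U)
t(s, p) = (3 + p)**2
l(H) = H**2 + 2*H (l(H) = (H**2 + (3 - 2)**2*H) + H = (H**2 + 1**2*H) + H = (H**2 + 1*H) + H = (H**2 + H) + H = (H + H**2) + H = H**2 + 2*H)
l(29)**2 = (29*(2 + 29))**2 = (29*31)**2 = 899**2 = 808201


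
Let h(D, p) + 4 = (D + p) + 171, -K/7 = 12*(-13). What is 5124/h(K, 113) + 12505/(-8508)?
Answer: 944219/416892 ≈ 2.2649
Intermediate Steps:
K = 1092 (K = -84*(-13) = -7*(-156) = 1092)
h(D, p) = 167 + D + p (h(D, p) = -4 + ((D + p) + 171) = -4 + (171 + D + p) = 167 + D + p)
5124/h(K, 113) + 12505/(-8508) = 5124/(167 + 1092 + 113) + 12505/(-8508) = 5124/1372 + 12505*(-1/8508) = 5124*(1/1372) - 12505/8508 = 183/49 - 12505/8508 = 944219/416892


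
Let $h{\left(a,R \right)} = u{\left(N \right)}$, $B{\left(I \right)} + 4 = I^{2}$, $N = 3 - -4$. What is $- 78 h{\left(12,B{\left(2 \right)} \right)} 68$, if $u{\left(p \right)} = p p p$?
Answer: $-1819272$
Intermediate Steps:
$N = 7$ ($N = 3 + 4 = 7$)
$B{\left(I \right)} = -4 + I^{2}$
$u{\left(p \right)} = p^{3}$ ($u{\left(p \right)} = p^{2} p = p^{3}$)
$h{\left(a,R \right)} = 343$ ($h{\left(a,R \right)} = 7^{3} = 343$)
$- 78 h{\left(12,B{\left(2 \right)} \right)} 68 = \left(-78\right) 343 \cdot 68 = \left(-26754\right) 68 = -1819272$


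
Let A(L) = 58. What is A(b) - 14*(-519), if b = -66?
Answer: 7324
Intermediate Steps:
A(b) - 14*(-519) = 58 - 14*(-519) = 58 + 7266 = 7324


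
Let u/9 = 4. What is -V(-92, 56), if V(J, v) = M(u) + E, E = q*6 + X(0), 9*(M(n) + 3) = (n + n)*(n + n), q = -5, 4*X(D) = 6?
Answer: -1089/2 ≈ -544.50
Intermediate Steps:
u = 36 (u = 9*4 = 36)
X(D) = 3/2 (X(D) = (¼)*6 = 3/2)
M(n) = -3 + 4*n²/9 (M(n) = -3 + ((n + n)*(n + n))/9 = -3 + ((2*n)*(2*n))/9 = -3 + (4*n²)/9 = -3 + 4*n²/9)
E = -57/2 (E = -5*6 + 3/2 = -30 + 3/2 = -57/2 ≈ -28.500)
V(J, v) = 1089/2 (V(J, v) = (-3 + (4/9)*36²) - 57/2 = (-3 + (4/9)*1296) - 57/2 = (-3 + 576) - 57/2 = 573 - 57/2 = 1089/2)
-V(-92, 56) = -1*1089/2 = -1089/2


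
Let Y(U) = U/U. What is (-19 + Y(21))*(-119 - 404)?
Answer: 9414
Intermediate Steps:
Y(U) = 1
(-19 + Y(21))*(-119 - 404) = (-19 + 1)*(-119 - 404) = -18*(-523) = 9414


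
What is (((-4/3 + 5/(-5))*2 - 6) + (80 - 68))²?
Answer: 16/9 ≈ 1.7778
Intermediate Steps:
(((-4/3 + 5/(-5))*2 - 6) + (80 - 68))² = (((-4*⅓ + 5*(-⅕))*2 - 6) + 12)² = (((-4/3 - 1)*2 - 6) + 12)² = ((-7/3*2 - 6) + 12)² = ((-14/3 - 6) + 12)² = (-32/3 + 12)² = (4/3)² = 16/9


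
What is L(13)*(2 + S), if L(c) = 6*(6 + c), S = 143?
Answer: 16530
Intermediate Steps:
L(c) = 36 + 6*c
L(13)*(2 + S) = (36 + 6*13)*(2 + 143) = (36 + 78)*145 = 114*145 = 16530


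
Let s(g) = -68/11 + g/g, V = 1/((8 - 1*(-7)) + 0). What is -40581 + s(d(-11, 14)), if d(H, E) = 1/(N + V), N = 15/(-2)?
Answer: -446448/11 ≈ -40586.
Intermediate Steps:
V = 1/15 (V = 1/((8 + 7) + 0) = 1/(15 + 0) = 1/15 ≈ 0.066667)
N = -15/2 (N = 15*(-½) = -15/2 ≈ -7.5000)
d(H, E) = -30/223 (d(H, E) = 1/(-15/2 + 1/15) = 1/(-223/30) = -30/223)
s(g) = -57/11 (s(g) = -68*1/11 + 1 = -68/11 + 1 = -57/11)
-40581 + s(d(-11, 14)) = -40581 - 57/11 = -446448/11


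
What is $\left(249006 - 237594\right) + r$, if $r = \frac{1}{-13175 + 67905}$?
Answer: $\frac{624578761}{54730} \approx 11412.0$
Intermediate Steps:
$r = \frac{1}{54730} \approx 1.8272 \cdot 10^{-5}$
$\left(249006 - 237594\right) + r = \left(249006 - 237594\right) + \frac{1}{54730} = 11412 + \frac{1}{54730} = \frac{624578761}{54730}$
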